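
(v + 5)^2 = v^2 + 10*v + 25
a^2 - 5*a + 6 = (a - 3)*(a - 2)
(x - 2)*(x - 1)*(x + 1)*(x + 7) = x^4 + 5*x^3 - 15*x^2 - 5*x + 14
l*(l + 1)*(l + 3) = l^3 + 4*l^2 + 3*l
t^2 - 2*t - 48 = (t - 8)*(t + 6)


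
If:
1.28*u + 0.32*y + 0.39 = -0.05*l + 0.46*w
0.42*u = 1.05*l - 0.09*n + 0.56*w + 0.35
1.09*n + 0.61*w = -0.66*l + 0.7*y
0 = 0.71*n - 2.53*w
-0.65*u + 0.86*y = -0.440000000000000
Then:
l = -0.38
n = -0.15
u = -0.15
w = -0.04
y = -0.62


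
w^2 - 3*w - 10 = (w - 5)*(w + 2)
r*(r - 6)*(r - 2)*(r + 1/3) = r^4 - 23*r^3/3 + 28*r^2/3 + 4*r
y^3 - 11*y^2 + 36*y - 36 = (y - 6)*(y - 3)*(y - 2)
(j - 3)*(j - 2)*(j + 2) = j^3 - 3*j^2 - 4*j + 12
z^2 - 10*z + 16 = (z - 8)*(z - 2)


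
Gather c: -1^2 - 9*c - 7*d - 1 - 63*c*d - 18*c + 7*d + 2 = c*(-63*d - 27)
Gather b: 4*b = 4*b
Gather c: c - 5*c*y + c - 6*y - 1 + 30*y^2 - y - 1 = c*(2 - 5*y) + 30*y^2 - 7*y - 2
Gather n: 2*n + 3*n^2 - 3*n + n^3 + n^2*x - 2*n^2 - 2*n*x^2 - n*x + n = n^3 + n^2*(x + 1) + n*(-2*x^2 - x)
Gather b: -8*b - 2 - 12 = -8*b - 14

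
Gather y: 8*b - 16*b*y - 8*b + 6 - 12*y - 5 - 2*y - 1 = y*(-16*b - 14)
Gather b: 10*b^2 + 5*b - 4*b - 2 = 10*b^2 + b - 2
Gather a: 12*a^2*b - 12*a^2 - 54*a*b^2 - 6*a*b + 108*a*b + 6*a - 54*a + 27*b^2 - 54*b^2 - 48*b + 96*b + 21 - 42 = a^2*(12*b - 12) + a*(-54*b^2 + 102*b - 48) - 27*b^2 + 48*b - 21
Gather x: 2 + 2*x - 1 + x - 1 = 3*x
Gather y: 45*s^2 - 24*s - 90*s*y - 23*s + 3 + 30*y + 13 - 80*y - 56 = 45*s^2 - 47*s + y*(-90*s - 50) - 40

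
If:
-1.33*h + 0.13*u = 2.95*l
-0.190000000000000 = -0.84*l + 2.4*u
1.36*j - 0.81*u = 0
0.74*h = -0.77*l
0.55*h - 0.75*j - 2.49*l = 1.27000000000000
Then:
No Solution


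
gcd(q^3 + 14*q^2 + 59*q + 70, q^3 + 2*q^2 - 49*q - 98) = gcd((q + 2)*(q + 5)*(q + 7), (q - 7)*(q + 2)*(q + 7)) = q^2 + 9*q + 14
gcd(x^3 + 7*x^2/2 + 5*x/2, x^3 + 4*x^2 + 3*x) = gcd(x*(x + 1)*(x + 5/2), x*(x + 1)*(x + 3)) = x^2 + x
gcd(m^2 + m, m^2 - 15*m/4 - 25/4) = 1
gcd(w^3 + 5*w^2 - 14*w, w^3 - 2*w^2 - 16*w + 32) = w - 2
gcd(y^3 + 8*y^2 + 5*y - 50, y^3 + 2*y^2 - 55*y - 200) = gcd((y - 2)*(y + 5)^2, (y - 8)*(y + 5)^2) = y^2 + 10*y + 25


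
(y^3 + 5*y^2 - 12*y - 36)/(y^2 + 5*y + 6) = (y^2 + 3*y - 18)/(y + 3)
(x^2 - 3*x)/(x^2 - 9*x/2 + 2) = 2*x*(x - 3)/(2*x^2 - 9*x + 4)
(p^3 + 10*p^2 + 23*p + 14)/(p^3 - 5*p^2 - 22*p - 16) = (p + 7)/(p - 8)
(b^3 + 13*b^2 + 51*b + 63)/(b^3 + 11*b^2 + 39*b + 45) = (b + 7)/(b + 5)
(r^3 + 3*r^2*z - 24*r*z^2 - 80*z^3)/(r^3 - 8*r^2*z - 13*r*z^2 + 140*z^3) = (-r - 4*z)/(-r + 7*z)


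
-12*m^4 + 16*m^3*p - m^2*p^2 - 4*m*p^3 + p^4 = (-3*m + p)*(-2*m + p)*(-m + p)*(2*m + p)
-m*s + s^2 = s*(-m + s)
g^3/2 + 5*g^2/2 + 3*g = g*(g/2 + 1)*(g + 3)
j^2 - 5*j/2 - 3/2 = (j - 3)*(j + 1/2)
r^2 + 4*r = r*(r + 4)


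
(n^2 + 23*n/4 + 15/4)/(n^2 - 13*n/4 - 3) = (n + 5)/(n - 4)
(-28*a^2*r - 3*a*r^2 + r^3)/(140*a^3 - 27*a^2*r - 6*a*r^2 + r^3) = r*(4*a + r)/(-20*a^2 + a*r + r^2)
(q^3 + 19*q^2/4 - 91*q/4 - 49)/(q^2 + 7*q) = q - 9/4 - 7/q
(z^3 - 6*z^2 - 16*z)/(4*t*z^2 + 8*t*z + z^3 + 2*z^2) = (z - 8)/(4*t + z)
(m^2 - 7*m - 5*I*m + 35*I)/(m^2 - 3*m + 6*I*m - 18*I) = (m^2 + m*(-7 - 5*I) + 35*I)/(m^2 + m*(-3 + 6*I) - 18*I)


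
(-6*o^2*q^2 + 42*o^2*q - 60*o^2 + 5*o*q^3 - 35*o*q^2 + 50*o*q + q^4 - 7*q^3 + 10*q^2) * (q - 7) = -6*o^2*q^3 + 84*o^2*q^2 - 354*o^2*q + 420*o^2 + 5*o*q^4 - 70*o*q^3 + 295*o*q^2 - 350*o*q + q^5 - 14*q^4 + 59*q^3 - 70*q^2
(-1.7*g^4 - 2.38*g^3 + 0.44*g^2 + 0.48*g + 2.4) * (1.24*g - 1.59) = -2.108*g^5 - 0.2482*g^4 + 4.3298*g^3 - 0.1044*g^2 + 2.2128*g - 3.816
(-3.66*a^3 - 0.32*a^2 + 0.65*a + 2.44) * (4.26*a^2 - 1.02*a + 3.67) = -15.5916*a^5 + 2.37*a^4 - 10.3368*a^3 + 8.557*a^2 - 0.1033*a + 8.9548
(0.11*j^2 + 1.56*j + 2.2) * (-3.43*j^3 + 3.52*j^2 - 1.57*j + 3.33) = -0.3773*j^5 - 4.9636*j^4 - 2.2275*j^3 + 5.6611*j^2 + 1.7408*j + 7.326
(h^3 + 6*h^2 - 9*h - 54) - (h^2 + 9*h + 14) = h^3 + 5*h^2 - 18*h - 68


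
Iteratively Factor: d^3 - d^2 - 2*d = (d + 1)*(d^2 - 2*d) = d*(d + 1)*(d - 2)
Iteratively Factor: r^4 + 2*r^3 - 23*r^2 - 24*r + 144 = (r + 4)*(r^3 - 2*r^2 - 15*r + 36) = (r - 3)*(r + 4)*(r^2 + r - 12) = (r - 3)*(r + 4)^2*(r - 3)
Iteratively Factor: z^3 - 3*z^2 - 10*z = (z - 5)*(z^2 + 2*z) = z*(z - 5)*(z + 2)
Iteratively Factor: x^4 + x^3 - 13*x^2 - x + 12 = (x - 1)*(x^3 + 2*x^2 - 11*x - 12) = (x - 3)*(x - 1)*(x^2 + 5*x + 4) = (x - 3)*(x - 1)*(x + 1)*(x + 4)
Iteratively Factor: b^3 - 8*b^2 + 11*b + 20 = (b + 1)*(b^2 - 9*b + 20) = (b - 4)*(b + 1)*(b - 5)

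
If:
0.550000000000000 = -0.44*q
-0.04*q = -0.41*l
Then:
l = -0.12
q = -1.25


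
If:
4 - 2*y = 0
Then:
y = 2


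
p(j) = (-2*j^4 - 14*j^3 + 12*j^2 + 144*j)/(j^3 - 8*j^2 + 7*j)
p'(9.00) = 46.03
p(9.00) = -146.25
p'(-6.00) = -0.40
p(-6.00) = 0.00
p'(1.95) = 31.33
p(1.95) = -20.71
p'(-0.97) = 7.01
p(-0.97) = 7.71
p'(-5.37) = -0.18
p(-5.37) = -0.18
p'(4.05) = 22.42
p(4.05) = 18.88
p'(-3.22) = 1.14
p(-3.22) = 0.63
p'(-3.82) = 0.63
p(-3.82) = 0.10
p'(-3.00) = 1.36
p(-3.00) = 0.90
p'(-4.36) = 0.29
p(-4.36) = -0.14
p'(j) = (-3*j^2 + 16*j - 7)*(-2*j^4 - 14*j^3 + 12*j^2 + 144*j)/(j^3 - 8*j^2 + 7*j)^2 + (-8*j^3 - 42*j^2 + 24*j + 144)/(j^3 - 8*j^2 + 7*j) = 2*(-j^4 + 16*j^3 + 29*j^2 - 242*j + 618)/(j^4 - 16*j^3 + 78*j^2 - 112*j + 49)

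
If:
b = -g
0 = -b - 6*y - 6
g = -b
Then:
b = -6*y - 6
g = 6*y + 6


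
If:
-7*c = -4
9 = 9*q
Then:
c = 4/7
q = 1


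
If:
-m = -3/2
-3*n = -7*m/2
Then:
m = 3/2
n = 7/4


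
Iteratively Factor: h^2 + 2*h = (h)*(h + 2)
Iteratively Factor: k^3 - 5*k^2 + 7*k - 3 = (k - 3)*(k^2 - 2*k + 1) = (k - 3)*(k - 1)*(k - 1)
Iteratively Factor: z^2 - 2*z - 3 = (z + 1)*(z - 3)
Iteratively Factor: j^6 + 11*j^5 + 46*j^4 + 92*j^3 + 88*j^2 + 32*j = (j + 1)*(j^5 + 10*j^4 + 36*j^3 + 56*j^2 + 32*j) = (j + 1)*(j + 4)*(j^4 + 6*j^3 + 12*j^2 + 8*j) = (j + 1)*(j + 2)*(j + 4)*(j^3 + 4*j^2 + 4*j) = (j + 1)*(j + 2)^2*(j + 4)*(j^2 + 2*j) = (j + 1)*(j + 2)^3*(j + 4)*(j)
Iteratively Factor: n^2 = (n)*(n)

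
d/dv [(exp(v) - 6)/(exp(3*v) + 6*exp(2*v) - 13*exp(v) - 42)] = (-(exp(v) - 6)*(3*exp(2*v) + 12*exp(v) - 13) + exp(3*v) + 6*exp(2*v) - 13*exp(v) - 42)*exp(v)/(exp(3*v) + 6*exp(2*v) - 13*exp(v) - 42)^2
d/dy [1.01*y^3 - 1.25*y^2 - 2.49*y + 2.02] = 3.03*y^2 - 2.5*y - 2.49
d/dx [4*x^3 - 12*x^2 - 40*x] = 12*x^2 - 24*x - 40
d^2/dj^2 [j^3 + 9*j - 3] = 6*j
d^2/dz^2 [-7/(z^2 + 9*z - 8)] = 14*(z^2 + 9*z - (2*z + 9)^2 - 8)/(z^2 + 9*z - 8)^3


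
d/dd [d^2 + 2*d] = 2*d + 2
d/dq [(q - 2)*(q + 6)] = 2*q + 4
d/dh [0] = 0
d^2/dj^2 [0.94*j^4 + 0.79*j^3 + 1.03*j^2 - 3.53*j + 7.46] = 11.28*j^2 + 4.74*j + 2.06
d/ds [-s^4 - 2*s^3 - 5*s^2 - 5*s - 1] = -4*s^3 - 6*s^2 - 10*s - 5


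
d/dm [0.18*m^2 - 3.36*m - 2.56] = 0.36*m - 3.36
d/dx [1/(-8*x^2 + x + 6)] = (16*x - 1)/(-8*x^2 + x + 6)^2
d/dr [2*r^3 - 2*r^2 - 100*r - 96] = 6*r^2 - 4*r - 100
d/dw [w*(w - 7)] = 2*w - 7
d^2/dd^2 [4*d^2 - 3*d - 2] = 8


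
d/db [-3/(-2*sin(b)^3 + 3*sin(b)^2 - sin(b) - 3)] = 3*(-6*sin(b)^2 + 6*sin(b) - 1)*cos(b)/(2*sin(b)^3 - 3*sin(b)^2 + sin(b) + 3)^2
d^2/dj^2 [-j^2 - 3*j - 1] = -2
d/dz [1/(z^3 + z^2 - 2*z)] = (-3*z^2 - 2*z + 2)/(z^2*(z^2 + z - 2)^2)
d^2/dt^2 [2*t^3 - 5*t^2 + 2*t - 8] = 12*t - 10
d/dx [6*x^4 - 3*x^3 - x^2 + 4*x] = 24*x^3 - 9*x^2 - 2*x + 4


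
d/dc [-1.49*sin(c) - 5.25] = -1.49*cos(c)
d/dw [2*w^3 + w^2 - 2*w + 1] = 6*w^2 + 2*w - 2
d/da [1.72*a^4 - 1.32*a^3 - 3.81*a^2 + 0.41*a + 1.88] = 6.88*a^3 - 3.96*a^2 - 7.62*a + 0.41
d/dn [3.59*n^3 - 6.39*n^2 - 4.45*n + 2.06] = 10.77*n^2 - 12.78*n - 4.45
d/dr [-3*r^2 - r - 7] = -6*r - 1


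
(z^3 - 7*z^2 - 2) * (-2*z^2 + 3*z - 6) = -2*z^5 + 17*z^4 - 27*z^3 + 46*z^2 - 6*z + 12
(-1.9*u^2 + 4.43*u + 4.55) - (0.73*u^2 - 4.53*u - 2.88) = -2.63*u^2 + 8.96*u + 7.43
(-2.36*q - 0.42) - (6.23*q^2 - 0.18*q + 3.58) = -6.23*q^2 - 2.18*q - 4.0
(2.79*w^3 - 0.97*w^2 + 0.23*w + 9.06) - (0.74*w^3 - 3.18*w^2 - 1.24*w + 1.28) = 2.05*w^3 + 2.21*w^2 + 1.47*w + 7.78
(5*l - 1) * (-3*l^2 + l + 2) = -15*l^3 + 8*l^2 + 9*l - 2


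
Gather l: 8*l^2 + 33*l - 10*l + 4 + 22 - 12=8*l^2 + 23*l + 14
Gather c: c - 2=c - 2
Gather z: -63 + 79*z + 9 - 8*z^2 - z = -8*z^2 + 78*z - 54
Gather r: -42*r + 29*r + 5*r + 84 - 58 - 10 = 16 - 8*r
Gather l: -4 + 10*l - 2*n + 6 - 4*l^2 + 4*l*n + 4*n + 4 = -4*l^2 + l*(4*n + 10) + 2*n + 6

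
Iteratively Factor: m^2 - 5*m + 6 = (m - 3)*(m - 2)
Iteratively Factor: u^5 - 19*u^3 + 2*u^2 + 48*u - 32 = (u - 4)*(u^4 + 4*u^3 - 3*u^2 - 10*u + 8) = (u - 4)*(u + 2)*(u^3 + 2*u^2 - 7*u + 4) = (u - 4)*(u - 1)*(u + 2)*(u^2 + 3*u - 4) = (u - 4)*(u - 1)*(u + 2)*(u + 4)*(u - 1)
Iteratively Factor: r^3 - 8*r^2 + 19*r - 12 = (r - 3)*(r^2 - 5*r + 4) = (r - 4)*(r - 3)*(r - 1)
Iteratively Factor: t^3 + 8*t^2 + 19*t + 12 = (t + 1)*(t^2 + 7*t + 12) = (t + 1)*(t + 4)*(t + 3)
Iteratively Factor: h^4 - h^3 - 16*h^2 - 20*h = (h - 5)*(h^3 + 4*h^2 + 4*h) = (h - 5)*(h + 2)*(h^2 + 2*h) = h*(h - 5)*(h + 2)*(h + 2)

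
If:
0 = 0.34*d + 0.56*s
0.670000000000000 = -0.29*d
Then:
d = -2.31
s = 1.40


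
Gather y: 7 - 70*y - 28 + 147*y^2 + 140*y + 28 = 147*y^2 + 70*y + 7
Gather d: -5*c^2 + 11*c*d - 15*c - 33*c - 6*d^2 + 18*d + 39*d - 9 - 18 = -5*c^2 - 48*c - 6*d^2 + d*(11*c + 57) - 27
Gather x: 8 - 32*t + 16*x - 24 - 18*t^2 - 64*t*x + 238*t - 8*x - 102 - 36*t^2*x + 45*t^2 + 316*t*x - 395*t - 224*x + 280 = 27*t^2 - 189*t + x*(-36*t^2 + 252*t - 216) + 162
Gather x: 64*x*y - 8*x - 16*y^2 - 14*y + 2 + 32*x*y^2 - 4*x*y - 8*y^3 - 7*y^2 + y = x*(32*y^2 + 60*y - 8) - 8*y^3 - 23*y^2 - 13*y + 2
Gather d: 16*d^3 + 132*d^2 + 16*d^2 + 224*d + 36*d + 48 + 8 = 16*d^3 + 148*d^2 + 260*d + 56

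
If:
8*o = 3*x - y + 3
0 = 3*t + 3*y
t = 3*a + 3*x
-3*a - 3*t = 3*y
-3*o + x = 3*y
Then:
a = 0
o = 15/31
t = 27/62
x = 9/62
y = -27/62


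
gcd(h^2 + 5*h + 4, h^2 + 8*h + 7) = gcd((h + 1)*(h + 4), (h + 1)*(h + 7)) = h + 1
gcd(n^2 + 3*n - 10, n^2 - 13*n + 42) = 1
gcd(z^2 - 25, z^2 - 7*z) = 1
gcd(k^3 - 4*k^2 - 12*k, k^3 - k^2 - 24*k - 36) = k^2 - 4*k - 12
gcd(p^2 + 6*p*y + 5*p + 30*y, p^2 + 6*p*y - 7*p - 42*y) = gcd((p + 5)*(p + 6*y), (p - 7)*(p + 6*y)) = p + 6*y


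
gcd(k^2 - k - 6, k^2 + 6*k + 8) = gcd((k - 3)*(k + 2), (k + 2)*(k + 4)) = k + 2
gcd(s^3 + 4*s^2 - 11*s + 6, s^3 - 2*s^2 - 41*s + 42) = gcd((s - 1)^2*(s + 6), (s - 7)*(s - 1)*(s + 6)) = s^2 + 5*s - 6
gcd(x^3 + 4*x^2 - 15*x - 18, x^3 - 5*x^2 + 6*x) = x - 3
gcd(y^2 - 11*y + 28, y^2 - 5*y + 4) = y - 4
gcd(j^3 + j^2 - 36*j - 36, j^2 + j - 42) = j - 6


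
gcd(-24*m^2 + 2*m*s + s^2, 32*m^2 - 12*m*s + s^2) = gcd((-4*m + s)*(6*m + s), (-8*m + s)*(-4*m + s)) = -4*m + s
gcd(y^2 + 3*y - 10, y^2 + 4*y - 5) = y + 5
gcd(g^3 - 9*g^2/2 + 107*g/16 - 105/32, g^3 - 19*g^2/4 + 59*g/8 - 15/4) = g^2 - 11*g/4 + 15/8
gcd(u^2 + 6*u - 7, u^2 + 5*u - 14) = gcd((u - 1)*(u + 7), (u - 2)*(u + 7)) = u + 7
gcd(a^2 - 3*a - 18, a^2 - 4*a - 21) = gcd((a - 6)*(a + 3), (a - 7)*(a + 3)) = a + 3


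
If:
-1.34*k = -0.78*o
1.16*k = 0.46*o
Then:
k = 0.00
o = 0.00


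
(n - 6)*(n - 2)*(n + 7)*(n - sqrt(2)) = n^4 - sqrt(2)*n^3 - n^3 - 44*n^2 + sqrt(2)*n^2 + 44*sqrt(2)*n + 84*n - 84*sqrt(2)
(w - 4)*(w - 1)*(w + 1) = w^3 - 4*w^2 - w + 4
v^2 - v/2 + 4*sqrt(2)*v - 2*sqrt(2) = (v - 1/2)*(v + 4*sqrt(2))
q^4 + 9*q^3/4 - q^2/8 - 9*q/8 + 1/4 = (q - 1/2)*(q - 1/4)*(q + 1)*(q + 2)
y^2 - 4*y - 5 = (y - 5)*(y + 1)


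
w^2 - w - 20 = (w - 5)*(w + 4)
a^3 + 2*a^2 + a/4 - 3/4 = (a - 1/2)*(a + 1)*(a + 3/2)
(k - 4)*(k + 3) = k^2 - k - 12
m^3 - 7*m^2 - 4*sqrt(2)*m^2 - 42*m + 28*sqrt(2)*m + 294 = (m - 7)*(m - 7*sqrt(2))*(m + 3*sqrt(2))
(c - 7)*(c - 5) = c^2 - 12*c + 35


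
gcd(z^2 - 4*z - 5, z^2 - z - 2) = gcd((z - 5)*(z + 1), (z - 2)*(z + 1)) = z + 1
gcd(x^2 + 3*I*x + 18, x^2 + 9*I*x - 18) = x + 6*I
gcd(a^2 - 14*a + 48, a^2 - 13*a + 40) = a - 8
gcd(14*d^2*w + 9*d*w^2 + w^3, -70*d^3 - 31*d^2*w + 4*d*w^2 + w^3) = 14*d^2 + 9*d*w + w^2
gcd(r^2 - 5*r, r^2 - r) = r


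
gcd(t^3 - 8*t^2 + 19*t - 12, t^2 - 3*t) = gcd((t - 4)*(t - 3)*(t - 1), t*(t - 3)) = t - 3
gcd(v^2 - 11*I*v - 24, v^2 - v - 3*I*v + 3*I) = v - 3*I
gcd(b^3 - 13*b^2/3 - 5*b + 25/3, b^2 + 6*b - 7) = b - 1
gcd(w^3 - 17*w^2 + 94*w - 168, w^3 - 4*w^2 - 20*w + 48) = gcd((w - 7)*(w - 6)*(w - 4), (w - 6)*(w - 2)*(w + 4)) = w - 6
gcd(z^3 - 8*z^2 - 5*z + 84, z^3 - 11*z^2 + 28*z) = z^2 - 11*z + 28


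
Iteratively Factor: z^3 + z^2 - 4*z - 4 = (z + 2)*(z^2 - z - 2) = (z - 2)*(z + 2)*(z + 1)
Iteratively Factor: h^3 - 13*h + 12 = (h - 1)*(h^2 + h - 12) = (h - 3)*(h - 1)*(h + 4)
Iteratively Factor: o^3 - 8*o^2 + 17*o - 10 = (o - 1)*(o^2 - 7*o + 10) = (o - 2)*(o - 1)*(o - 5)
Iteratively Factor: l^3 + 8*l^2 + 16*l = (l + 4)*(l^2 + 4*l) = l*(l + 4)*(l + 4)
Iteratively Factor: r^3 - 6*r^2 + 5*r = (r - 1)*(r^2 - 5*r) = r*(r - 1)*(r - 5)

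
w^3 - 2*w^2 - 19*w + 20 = (w - 5)*(w - 1)*(w + 4)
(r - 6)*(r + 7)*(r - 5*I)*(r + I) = r^4 + r^3 - 4*I*r^3 - 37*r^2 - 4*I*r^2 + 5*r + 168*I*r - 210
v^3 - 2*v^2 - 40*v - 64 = (v - 8)*(v + 2)*(v + 4)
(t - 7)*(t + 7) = t^2 - 49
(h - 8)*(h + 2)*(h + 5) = h^3 - h^2 - 46*h - 80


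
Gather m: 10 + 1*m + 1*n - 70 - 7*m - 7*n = -6*m - 6*n - 60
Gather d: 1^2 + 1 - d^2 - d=-d^2 - d + 2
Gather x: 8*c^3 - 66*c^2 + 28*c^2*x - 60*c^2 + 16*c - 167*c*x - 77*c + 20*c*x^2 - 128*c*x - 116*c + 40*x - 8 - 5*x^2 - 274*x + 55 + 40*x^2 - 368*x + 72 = 8*c^3 - 126*c^2 - 177*c + x^2*(20*c + 35) + x*(28*c^2 - 295*c - 602) + 119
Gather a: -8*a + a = -7*a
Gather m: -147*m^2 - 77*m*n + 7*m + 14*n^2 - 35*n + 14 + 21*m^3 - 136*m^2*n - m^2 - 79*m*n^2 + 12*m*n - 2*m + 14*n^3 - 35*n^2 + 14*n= 21*m^3 + m^2*(-136*n - 148) + m*(-79*n^2 - 65*n + 5) + 14*n^3 - 21*n^2 - 21*n + 14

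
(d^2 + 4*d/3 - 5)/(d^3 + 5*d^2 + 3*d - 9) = (d - 5/3)/(d^2 + 2*d - 3)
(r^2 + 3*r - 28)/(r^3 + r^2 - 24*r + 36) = (r^2 + 3*r - 28)/(r^3 + r^2 - 24*r + 36)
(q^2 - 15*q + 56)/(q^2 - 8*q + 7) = (q - 8)/(q - 1)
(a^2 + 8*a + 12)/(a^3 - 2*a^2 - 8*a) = (a + 6)/(a*(a - 4))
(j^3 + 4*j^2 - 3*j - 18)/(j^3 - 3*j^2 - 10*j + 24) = (j + 3)/(j - 4)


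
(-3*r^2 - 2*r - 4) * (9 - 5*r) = 15*r^3 - 17*r^2 + 2*r - 36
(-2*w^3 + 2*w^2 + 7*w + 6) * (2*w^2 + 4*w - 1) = -4*w^5 - 4*w^4 + 24*w^3 + 38*w^2 + 17*w - 6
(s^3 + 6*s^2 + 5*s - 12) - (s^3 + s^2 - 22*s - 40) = 5*s^2 + 27*s + 28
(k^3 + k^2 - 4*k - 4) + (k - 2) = k^3 + k^2 - 3*k - 6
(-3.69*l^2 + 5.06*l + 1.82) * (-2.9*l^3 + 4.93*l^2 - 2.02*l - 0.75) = 10.701*l^5 - 32.8657*l^4 + 27.1216*l^3 + 1.5189*l^2 - 7.4714*l - 1.365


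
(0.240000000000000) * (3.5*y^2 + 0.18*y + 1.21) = 0.84*y^2 + 0.0432*y + 0.2904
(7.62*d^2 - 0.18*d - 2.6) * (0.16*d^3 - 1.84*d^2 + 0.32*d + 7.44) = 1.2192*d^5 - 14.0496*d^4 + 2.3536*d^3 + 61.4192*d^2 - 2.1712*d - 19.344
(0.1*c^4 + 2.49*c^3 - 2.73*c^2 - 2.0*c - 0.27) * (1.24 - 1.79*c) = -0.179*c^5 - 4.3331*c^4 + 7.9743*c^3 + 0.1948*c^2 - 1.9967*c - 0.3348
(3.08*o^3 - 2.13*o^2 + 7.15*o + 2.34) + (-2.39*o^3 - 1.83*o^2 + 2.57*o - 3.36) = 0.69*o^3 - 3.96*o^2 + 9.72*o - 1.02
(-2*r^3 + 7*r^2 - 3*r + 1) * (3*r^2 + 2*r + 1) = -6*r^5 + 17*r^4 + 3*r^3 + 4*r^2 - r + 1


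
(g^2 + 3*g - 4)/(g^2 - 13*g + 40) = (g^2 + 3*g - 4)/(g^2 - 13*g + 40)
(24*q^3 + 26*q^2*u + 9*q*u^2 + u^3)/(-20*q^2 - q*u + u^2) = (-6*q^2 - 5*q*u - u^2)/(5*q - u)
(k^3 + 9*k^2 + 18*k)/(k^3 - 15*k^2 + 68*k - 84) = k*(k^2 + 9*k + 18)/(k^3 - 15*k^2 + 68*k - 84)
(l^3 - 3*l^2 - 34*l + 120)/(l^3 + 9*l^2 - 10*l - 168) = (l - 5)/(l + 7)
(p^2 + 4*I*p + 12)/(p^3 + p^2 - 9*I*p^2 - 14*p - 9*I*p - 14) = (p + 6*I)/(p^2 + p*(1 - 7*I) - 7*I)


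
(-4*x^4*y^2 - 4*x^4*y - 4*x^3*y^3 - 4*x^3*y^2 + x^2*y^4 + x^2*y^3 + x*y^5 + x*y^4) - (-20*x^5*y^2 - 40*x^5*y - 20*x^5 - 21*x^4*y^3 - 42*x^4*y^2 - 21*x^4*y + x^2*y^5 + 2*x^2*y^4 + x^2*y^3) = 20*x^5*y^2 + 40*x^5*y + 20*x^5 + 21*x^4*y^3 + 38*x^4*y^2 + 17*x^4*y - 4*x^3*y^3 - 4*x^3*y^2 - x^2*y^5 - x^2*y^4 + x*y^5 + x*y^4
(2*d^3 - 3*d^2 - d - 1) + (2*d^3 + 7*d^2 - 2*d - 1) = 4*d^3 + 4*d^2 - 3*d - 2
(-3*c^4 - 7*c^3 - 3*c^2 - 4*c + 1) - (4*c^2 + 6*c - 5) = -3*c^4 - 7*c^3 - 7*c^2 - 10*c + 6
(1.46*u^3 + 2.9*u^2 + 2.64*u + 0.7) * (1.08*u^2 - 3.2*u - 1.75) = 1.5768*u^5 - 1.54*u^4 - 8.9838*u^3 - 12.767*u^2 - 6.86*u - 1.225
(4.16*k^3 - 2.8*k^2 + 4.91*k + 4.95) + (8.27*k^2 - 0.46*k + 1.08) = 4.16*k^3 + 5.47*k^2 + 4.45*k + 6.03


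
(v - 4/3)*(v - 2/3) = v^2 - 2*v + 8/9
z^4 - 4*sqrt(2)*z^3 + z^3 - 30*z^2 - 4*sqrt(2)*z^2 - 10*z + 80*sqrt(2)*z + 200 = (z - 4)*(z + 5)*(z - 5*sqrt(2))*(z + sqrt(2))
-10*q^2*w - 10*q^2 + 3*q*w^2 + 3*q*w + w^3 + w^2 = (-2*q + w)*(5*q + w)*(w + 1)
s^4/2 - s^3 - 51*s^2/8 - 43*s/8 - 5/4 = (s/2 + 1)*(s - 5)*(s + 1/2)^2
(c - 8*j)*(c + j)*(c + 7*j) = c^3 - 57*c*j^2 - 56*j^3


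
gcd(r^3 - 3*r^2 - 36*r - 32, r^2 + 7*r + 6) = r + 1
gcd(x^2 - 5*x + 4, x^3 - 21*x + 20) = x^2 - 5*x + 4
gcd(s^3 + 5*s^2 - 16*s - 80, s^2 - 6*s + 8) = s - 4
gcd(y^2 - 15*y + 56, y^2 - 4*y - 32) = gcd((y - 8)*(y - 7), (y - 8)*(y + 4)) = y - 8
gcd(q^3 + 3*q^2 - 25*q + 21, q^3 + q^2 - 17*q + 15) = q^2 - 4*q + 3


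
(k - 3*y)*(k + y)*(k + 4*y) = k^3 + 2*k^2*y - 11*k*y^2 - 12*y^3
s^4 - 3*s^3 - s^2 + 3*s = s*(s - 3)*(s - 1)*(s + 1)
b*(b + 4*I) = b^2 + 4*I*b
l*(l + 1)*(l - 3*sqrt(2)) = l^3 - 3*sqrt(2)*l^2 + l^2 - 3*sqrt(2)*l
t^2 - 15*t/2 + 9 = (t - 6)*(t - 3/2)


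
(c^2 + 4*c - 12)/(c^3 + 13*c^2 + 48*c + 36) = (c - 2)/(c^2 + 7*c + 6)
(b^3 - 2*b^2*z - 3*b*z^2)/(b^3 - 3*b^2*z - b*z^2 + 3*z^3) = b/(b - z)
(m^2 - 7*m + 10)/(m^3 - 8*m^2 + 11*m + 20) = (m - 2)/(m^2 - 3*m - 4)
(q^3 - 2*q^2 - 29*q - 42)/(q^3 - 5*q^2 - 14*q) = (q + 3)/q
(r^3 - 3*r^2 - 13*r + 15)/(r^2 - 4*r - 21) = (r^2 - 6*r + 5)/(r - 7)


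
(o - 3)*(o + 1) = o^2 - 2*o - 3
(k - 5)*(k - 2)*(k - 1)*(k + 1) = k^4 - 7*k^3 + 9*k^2 + 7*k - 10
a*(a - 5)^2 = a^3 - 10*a^2 + 25*a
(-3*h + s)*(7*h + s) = -21*h^2 + 4*h*s + s^2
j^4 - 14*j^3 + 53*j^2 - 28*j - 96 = (j - 8)*(j - 4)*(j - 3)*(j + 1)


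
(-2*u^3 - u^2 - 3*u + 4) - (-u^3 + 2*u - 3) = -u^3 - u^2 - 5*u + 7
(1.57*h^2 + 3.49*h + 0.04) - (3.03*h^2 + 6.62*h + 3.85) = -1.46*h^2 - 3.13*h - 3.81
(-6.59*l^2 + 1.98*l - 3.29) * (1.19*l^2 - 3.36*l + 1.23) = -7.8421*l^4 + 24.4986*l^3 - 18.6736*l^2 + 13.4898*l - 4.0467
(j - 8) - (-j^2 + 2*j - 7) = j^2 - j - 1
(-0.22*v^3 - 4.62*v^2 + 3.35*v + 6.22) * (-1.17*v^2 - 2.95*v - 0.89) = 0.2574*v^5 + 6.0544*v^4 + 9.9053*v^3 - 13.0481*v^2 - 21.3305*v - 5.5358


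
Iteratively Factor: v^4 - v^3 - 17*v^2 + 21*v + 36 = (v + 4)*(v^3 - 5*v^2 + 3*v + 9) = (v - 3)*(v + 4)*(v^2 - 2*v - 3) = (v - 3)^2*(v + 4)*(v + 1)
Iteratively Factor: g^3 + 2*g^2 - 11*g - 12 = (g + 1)*(g^2 + g - 12) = (g + 1)*(g + 4)*(g - 3)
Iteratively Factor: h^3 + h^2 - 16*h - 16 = (h + 4)*(h^2 - 3*h - 4) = (h + 1)*(h + 4)*(h - 4)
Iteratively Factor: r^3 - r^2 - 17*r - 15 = (r + 1)*(r^2 - 2*r - 15) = (r - 5)*(r + 1)*(r + 3)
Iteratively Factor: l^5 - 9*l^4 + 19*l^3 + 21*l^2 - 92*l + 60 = (l - 5)*(l^4 - 4*l^3 - l^2 + 16*l - 12) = (l - 5)*(l - 2)*(l^3 - 2*l^2 - 5*l + 6) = (l - 5)*(l - 2)*(l - 1)*(l^2 - l - 6) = (l - 5)*(l - 2)*(l - 1)*(l + 2)*(l - 3)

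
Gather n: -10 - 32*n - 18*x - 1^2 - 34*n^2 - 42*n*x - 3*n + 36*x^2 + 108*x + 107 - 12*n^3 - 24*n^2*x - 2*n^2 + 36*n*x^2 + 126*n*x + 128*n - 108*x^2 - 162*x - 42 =-12*n^3 + n^2*(-24*x - 36) + n*(36*x^2 + 84*x + 93) - 72*x^2 - 72*x + 54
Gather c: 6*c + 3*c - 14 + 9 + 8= 9*c + 3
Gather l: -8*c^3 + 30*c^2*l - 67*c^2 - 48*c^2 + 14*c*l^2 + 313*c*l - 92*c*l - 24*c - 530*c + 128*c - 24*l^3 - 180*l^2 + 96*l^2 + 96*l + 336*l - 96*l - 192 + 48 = -8*c^3 - 115*c^2 - 426*c - 24*l^3 + l^2*(14*c - 84) + l*(30*c^2 + 221*c + 336) - 144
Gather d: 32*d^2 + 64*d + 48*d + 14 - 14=32*d^2 + 112*d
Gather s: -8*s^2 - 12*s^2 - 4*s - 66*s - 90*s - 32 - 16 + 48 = -20*s^2 - 160*s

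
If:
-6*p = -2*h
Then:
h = 3*p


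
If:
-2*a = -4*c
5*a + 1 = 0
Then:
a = -1/5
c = -1/10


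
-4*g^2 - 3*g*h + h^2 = (-4*g + h)*(g + h)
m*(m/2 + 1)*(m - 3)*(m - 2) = m^4/2 - 3*m^3/2 - 2*m^2 + 6*m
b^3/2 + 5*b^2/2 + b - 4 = (b/2 + 1)*(b - 1)*(b + 4)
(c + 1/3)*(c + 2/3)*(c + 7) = c^3 + 8*c^2 + 65*c/9 + 14/9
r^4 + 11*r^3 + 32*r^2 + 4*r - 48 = (r - 1)*(r + 2)*(r + 4)*(r + 6)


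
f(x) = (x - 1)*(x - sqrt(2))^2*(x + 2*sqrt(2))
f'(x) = (x - 1)*(x - sqrt(2))^2 + (x - 1)*(x + 2*sqrt(2))*(2*x - 2*sqrt(2)) + (x - sqrt(2))^2*(x + 2*sqrt(2)) = 4*x^3 - 3*x^2 - 12*x + 4*sqrt(2) + 6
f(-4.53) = 332.48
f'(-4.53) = -367.38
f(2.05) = 2.07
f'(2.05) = 8.91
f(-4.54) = 336.17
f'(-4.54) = -370.00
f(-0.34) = -10.26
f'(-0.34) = 15.23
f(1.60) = 0.09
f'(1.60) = 1.16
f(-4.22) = 230.59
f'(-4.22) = -291.73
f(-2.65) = -10.76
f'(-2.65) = -52.05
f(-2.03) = -28.70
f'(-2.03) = -9.81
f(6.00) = 928.28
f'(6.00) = 695.66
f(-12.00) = 21454.46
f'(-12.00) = -7188.34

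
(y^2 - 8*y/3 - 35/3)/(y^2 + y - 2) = (y^2 - 8*y/3 - 35/3)/(y^2 + y - 2)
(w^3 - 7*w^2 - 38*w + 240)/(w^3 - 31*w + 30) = (w - 8)/(w - 1)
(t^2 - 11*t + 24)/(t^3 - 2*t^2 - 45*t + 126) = (t - 8)/(t^2 + t - 42)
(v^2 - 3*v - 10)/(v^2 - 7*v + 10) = (v + 2)/(v - 2)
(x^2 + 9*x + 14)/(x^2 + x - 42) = (x + 2)/(x - 6)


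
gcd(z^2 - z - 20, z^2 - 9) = 1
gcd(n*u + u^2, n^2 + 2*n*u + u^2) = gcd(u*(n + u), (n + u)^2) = n + u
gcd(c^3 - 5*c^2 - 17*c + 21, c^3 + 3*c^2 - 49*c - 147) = c^2 - 4*c - 21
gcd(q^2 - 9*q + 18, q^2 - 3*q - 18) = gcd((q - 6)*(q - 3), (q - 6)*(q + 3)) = q - 6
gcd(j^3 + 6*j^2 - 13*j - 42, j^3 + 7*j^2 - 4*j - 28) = j^2 + 9*j + 14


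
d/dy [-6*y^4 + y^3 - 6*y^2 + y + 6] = -24*y^3 + 3*y^2 - 12*y + 1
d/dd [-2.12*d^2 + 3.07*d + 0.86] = 3.07 - 4.24*d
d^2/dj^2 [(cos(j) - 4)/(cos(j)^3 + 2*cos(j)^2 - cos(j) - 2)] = (14*sin(j)^4*cos(j) + 50*sin(j)^4 - 150*sin(j)^2*cos(j) - 107*sin(j)^2 - 18*cos(j)^5 - 5*cos(j)*cos(3*j) + 94*cos(j) - 10*cos(3*j) + 101)/((cos(j) + 2)^3*sin(j)^4)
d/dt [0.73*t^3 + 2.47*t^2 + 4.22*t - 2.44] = 2.19*t^2 + 4.94*t + 4.22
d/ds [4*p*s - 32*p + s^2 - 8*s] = 4*p + 2*s - 8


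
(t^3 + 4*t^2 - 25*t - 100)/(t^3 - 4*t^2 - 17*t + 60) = (t + 5)/(t - 3)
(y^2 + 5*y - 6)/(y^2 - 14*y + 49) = (y^2 + 5*y - 6)/(y^2 - 14*y + 49)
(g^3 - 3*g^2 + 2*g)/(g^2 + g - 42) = g*(g^2 - 3*g + 2)/(g^2 + g - 42)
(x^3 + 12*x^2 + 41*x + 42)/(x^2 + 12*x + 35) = (x^2 + 5*x + 6)/(x + 5)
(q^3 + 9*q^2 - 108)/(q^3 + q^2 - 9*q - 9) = (q^2 + 12*q + 36)/(q^2 + 4*q + 3)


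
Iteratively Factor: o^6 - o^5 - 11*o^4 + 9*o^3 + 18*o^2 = (o)*(o^5 - o^4 - 11*o^3 + 9*o^2 + 18*o) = o*(o - 2)*(o^4 + o^3 - 9*o^2 - 9*o) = o*(o - 2)*(o + 1)*(o^3 - 9*o) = o*(o - 3)*(o - 2)*(o + 1)*(o^2 + 3*o) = o*(o - 3)*(o - 2)*(o + 1)*(o + 3)*(o)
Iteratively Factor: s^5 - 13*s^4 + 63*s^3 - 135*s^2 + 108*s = (s - 3)*(s^4 - 10*s^3 + 33*s^2 - 36*s) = (s - 4)*(s - 3)*(s^3 - 6*s^2 + 9*s) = (s - 4)*(s - 3)^2*(s^2 - 3*s) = s*(s - 4)*(s - 3)^2*(s - 3)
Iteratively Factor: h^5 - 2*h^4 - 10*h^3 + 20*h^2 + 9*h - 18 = (h + 3)*(h^4 - 5*h^3 + 5*h^2 + 5*h - 6) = (h + 1)*(h + 3)*(h^3 - 6*h^2 + 11*h - 6) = (h - 1)*(h + 1)*(h + 3)*(h^2 - 5*h + 6) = (h - 2)*(h - 1)*(h + 1)*(h + 3)*(h - 3)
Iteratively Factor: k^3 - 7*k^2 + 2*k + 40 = (k + 2)*(k^2 - 9*k + 20) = (k - 5)*(k + 2)*(k - 4)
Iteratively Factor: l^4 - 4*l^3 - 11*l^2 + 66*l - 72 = (l - 2)*(l^3 - 2*l^2 - 15*l + 36) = (l - 2)*(l + 4)*(l^2 - 6*l + 9) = (l - 3)*(l - 2)*(l + 4)*(l - 3)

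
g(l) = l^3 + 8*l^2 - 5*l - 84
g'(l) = 3*l^2 + 16*l - 5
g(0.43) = -84.59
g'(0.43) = 2.43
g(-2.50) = -37.12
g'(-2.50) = -26.25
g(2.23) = -44.28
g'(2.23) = 45.60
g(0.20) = -84.67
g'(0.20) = -1.68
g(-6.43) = 13.06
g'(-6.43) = 16.15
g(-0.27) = -82.09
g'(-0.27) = -9.10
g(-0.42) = -80.56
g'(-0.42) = -11.19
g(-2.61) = -34.23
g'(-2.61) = -26.32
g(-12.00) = -600.00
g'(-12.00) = 235.00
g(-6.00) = 18.00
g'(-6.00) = 7.00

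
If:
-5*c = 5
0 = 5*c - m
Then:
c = -1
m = -5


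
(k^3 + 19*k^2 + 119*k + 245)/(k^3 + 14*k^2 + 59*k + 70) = (k + 7)/(k + 2)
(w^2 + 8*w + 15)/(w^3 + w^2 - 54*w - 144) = (w + 5)/(w^2 - 2*w - 48)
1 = 1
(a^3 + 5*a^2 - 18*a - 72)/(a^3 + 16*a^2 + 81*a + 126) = (a - 4)/(a + 7)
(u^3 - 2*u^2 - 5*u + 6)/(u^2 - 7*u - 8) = (-u^3 + 2*u^2 + 5*u - 6)/(-u^2 + 7*u + 8)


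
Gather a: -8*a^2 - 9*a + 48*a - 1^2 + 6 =-8*a^2 + 39*a + 5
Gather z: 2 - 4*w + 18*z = -4*w + 18*z + 2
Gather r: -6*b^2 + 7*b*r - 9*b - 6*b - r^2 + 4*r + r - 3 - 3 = -6*b^2 - 15*b - r^2 + r*(7*b + 5) - 6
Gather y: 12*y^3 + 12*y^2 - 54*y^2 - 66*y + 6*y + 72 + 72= 12*y^3 - 42*y^2 - 60*y + 144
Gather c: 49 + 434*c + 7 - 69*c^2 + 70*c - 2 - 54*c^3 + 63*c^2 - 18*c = -54*c^3 - 6*c^2 + 486*c + 54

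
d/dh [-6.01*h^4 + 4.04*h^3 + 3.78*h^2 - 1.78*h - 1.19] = -24.04*h^3 + 12.12*h^2 + 7.56*h - 1.78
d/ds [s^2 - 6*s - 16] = 2*s - 6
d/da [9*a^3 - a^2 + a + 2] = 27*a^2 - 2*a + 1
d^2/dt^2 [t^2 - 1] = 2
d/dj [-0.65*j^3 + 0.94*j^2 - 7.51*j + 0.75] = -1.95*j^2 + 1.88*j - 7.51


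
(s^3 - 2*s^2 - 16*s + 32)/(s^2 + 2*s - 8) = s - 4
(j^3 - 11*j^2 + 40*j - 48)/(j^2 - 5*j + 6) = (j^2 - 8*j + 16)/(j - 2)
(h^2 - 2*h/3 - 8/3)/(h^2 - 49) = (3*h^2 - 2*h - 8)/(3*(h^2 - 49))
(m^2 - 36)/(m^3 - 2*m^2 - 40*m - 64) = (36 - m^2)/(-m^3 + 2*m^2 + 40*m + 64)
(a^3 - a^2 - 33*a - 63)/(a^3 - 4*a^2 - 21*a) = (a + 3)/a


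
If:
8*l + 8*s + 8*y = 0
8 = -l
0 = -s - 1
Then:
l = -8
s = -1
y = 9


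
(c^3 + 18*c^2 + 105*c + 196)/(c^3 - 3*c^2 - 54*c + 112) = (c^2 + 11*c + 28)/(c^2 - 10*c + 16)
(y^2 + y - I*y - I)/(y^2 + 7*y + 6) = (y - I)/(y + 6)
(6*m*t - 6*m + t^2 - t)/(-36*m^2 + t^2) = (t - 1)/(-6*m + t)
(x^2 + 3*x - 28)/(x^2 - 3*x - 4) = (x + 7)/(x + 1)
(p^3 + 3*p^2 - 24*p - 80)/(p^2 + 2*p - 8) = (p^2 - p - 20)/(p - 2)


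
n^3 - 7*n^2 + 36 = (n - 6)*(n - 3)*(n + 2)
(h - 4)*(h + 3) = h^2 - h - 12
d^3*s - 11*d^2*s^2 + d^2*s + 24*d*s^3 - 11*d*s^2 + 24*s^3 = (d - 8*s)*(d - 3*s)*(d*s + s)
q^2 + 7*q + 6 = (q + 1)*(q + 6)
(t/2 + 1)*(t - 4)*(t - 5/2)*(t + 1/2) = t^4/2 - 2*t^3 - 21*t^2/8 + 37*t/4 + 5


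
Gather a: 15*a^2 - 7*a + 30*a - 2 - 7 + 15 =15*a^2 + 23*a + 6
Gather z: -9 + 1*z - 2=z - 11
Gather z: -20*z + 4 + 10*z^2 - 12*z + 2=10*z^2 - 32*z + 6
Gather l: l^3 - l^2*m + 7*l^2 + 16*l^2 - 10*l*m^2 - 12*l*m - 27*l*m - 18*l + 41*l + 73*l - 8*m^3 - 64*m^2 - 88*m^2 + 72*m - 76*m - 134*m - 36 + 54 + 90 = l^3 + l^2*(23 - m) + l*(-10*m^2 - 39*m + 96) - 8*m^3 - 152*m^2 - 138*m + 108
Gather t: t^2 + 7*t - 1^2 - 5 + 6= t^2 + 7*t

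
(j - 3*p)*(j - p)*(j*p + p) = j^3*p - 4*j^2*p^2 + j^2*p + 3*j*p^3 - 4*j*p^2 + 3*p^3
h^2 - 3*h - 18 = (h - 6)*(h + 3)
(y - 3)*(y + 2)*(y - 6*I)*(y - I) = y^4 - y^3 - 7*I*y^3 - 12*y^2 + 7*I*y^2 + 6*y + 42*I*y + 36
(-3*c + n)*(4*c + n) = -12*c^2 + c*n + n^2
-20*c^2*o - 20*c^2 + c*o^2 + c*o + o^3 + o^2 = (-4*c + o)*(5*c + o)*(o + 1)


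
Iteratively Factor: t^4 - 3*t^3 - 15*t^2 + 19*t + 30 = (t + 1)*(t^3 - 4*t^2 - 11*t + 30) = (t - 2)*(t + 1)*(t^2 - 2*t - 15) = (t - 2)*(t + 1)*(t + 3)*(t - 5)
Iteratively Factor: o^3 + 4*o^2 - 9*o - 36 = (o + 4)*(o^2 - 9) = (o + 3)*(o + 4)*(o - 3)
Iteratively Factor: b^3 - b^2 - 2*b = (b + 1)*(b^2 - 2*b) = (b - 2)*(b + 1)*(b)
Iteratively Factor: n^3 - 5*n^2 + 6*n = (n)*(n^2 - 5*n + 6) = n*(n - 2)*(n - 3)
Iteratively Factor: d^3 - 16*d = (d + 4)*(d^2 - 4*d) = (d - 4)*(d + 4)*(d)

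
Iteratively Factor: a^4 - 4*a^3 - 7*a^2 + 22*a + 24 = (a - 3)*(a^3 - a^2 - 10*a - 8) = (a - 3)*(a + 2)*(a^2 - 3*a - 4) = (a - 3)*(a + 1)*(a + 2)*(a - 4)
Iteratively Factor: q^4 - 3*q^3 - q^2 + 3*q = (q)*(q^3 - 3*q^2 - q + 3) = q*(q - 1)*(q^2 - 2*q - 3) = q*(q - 3)*(q - 1)*(q + 1)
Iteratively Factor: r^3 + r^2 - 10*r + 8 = (r - 1)*(r^2 + 2*r - 8) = (r - 1)*(r + 4)*(r - 2)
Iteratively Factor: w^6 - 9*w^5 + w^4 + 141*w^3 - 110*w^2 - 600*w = (w - 5)*(w^5 - 4*w^4 - 19*w^3 + 46*w^2 + 120*w) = (w - 5)^2*(w^4 + w^3 - 14*w^2 - 24*w) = (w - 5)^2*(w + 3)*(w^3 - 2*w^2 - 8*w) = (w - 5)^2*(w + 2)*(w + 3)*(w^2 - 4*w) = (w - 5)^2*(w - 4)*(w + 2)*(w + 3)*(w)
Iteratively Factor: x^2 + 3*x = (x)*(x + 3)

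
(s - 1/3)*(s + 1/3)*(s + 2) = s^3 + 2*s^2 - s/9 - 2/9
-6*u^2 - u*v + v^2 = (-3*u + v)*(2*u + v)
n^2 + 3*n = n*(n + 3)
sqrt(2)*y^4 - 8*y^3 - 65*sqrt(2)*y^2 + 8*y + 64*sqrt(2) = (y - 1)*(y - 8*sqrt(2))*(y + 4*sqrt(2))*(sqrt(2)*y + sqrt(2))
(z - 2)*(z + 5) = z^2 + 3*z - 10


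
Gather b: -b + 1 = 1 - b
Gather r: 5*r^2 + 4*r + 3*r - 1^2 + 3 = 5*r^2 + 7*r + 2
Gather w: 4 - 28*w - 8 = -28*w - 4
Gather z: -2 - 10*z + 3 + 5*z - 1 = -5*z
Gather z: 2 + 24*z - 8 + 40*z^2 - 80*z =40*z^2 - 56*z - 6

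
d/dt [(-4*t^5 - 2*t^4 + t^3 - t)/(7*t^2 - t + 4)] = (-84*t^6 - 12*t^5 - 67*t^4 - 34*t^3 + 19*t^2 - 4)/(49*t^4 - 14*t^3 + 57*t^2 - 8*t + 16)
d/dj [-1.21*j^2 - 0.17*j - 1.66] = -2.42*j - 0.17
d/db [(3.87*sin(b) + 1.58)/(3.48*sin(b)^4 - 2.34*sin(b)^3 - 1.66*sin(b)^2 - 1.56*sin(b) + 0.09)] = (-40.4028*sin(b)^4 - 3.882*sin(b)^3 + 17.5158*sin(b)^2 + 5.2456*sin(b) + 2.8131)*cos(b)/(12.1104*sin(b)^8 - 16.2864*sin(b)^7 - 6.078*sin(b)^6 - 3.0888*sin(b)^5 + 10.6828*sin(b)^4 + 4.758*sin(b)^3 + 2.1348*sin(b)^2 - 0.2808*sin(b) + 0.0081)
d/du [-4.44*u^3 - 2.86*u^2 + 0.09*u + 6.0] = -13.32*u^2 - 5.72*u + 0.09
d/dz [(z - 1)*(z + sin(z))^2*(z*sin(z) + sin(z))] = (z + sin(z))*(z^3*cos(z) + 4*z^2*sin(z) + 3*z^2*sin(2*z)/2 - z*cos(z) - z*cos(2*z) + z - 2*sin(z) - 3*sin(2*z)/2)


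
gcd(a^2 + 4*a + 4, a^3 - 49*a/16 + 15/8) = a + 2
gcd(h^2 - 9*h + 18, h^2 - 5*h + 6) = h - 3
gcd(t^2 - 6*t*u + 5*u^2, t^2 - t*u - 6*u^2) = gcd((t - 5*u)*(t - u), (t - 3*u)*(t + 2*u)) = 1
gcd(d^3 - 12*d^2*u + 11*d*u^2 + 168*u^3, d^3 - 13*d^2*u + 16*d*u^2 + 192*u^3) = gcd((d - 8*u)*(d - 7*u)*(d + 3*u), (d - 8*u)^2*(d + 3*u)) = -d^2 + 5*d*u + 24*u^2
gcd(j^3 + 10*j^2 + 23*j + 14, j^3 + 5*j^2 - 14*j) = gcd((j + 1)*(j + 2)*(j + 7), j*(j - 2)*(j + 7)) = j + 7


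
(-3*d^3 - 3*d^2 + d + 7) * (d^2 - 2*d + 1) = -3*d^5 + 3*d^4 + 4*d^3 + 2*d^2 - 13*d + 7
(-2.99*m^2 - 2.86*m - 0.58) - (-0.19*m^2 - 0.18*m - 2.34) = -2.8*m^2 - 2.68*m + 1.76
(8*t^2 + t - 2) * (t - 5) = 8*t^3 - 39*t^2 - 7*t + 10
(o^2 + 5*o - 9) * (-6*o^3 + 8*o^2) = -6*o^5 - 22*o^4 + 94*o^3 - 72*o^2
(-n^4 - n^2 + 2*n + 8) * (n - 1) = -n^5 + n^4 - n^3 + 3*n^2 + 6*n - 8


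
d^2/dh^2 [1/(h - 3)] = 2/(h - 3)^3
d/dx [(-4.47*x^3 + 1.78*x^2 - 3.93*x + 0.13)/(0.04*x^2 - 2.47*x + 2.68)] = (-0.1788*x^4 + 22.0818*x^3 - 40.1782*x^2 + 9.5304*x - 10.2113)/(0.0016*x^4 - 0.1976*x^3 + 6.3153*x^2 - 13.2392*x + 7.1824)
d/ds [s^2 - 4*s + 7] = 2*s - 4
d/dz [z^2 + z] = 2*z + 1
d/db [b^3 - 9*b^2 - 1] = 3*b*(b - 6)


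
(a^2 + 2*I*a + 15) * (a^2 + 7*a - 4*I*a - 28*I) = a^4 + 7*a^3 - 2*I*a^3 + 23*a^2 - 14*I*a^2 + 161*a - 60*I*a - 420*I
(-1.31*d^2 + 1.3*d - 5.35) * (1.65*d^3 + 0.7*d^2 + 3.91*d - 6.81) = -2.1615*d^5 + 1.228*d^4 - 13.0396*d^3 + 10.2591*d^2 - 29.7715*d + 36.4335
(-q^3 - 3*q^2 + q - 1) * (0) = 0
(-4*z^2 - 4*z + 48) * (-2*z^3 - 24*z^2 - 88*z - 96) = 8*z^5 + 104*z^4 + 352*z^3 - 416*z^2 - 3840*z - 4608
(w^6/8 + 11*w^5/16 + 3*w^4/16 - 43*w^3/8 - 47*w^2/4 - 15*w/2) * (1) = w^6/8 + 11*w^5/16 + 3*w^4/16 - 43*w^3/8 - 47*w^2/4 - 15*w/2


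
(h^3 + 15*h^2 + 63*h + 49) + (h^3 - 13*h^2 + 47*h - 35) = 2*h^3 + 2*h^2 + 110*h + 14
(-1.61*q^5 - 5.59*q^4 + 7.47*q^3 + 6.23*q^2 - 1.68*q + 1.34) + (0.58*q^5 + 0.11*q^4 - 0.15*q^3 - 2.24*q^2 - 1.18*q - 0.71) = -1.03*q^5 - 5.48*q^4 + 7.32*q^3 + 3.99*q^2 - 2.86*q + 0.63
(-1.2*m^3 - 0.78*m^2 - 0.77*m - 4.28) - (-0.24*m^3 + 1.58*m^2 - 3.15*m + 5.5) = -0.96*m^3 - 2.36*m^2 + 2.38*m - 9.78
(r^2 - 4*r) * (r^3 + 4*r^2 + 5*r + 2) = r^5 - 11*r^3 - 18*r^2 - 8*r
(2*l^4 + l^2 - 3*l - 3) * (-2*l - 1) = -4*l^5 - 2*l^4 - 2*l^3 + 5*l^2 + 9*l + 3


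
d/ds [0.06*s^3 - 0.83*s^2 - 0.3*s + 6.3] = 0.18*s^2 - 1.66*s - 0.3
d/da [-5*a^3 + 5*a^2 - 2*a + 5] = -15*a^2 + 10*a - 2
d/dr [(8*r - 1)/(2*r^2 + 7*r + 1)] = (-16*r^2 + 4*r + 15)/(4*r^4 + 28*r^3 + 53*r^2 + 14*r + 1)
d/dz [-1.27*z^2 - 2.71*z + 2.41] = -2.54*z - 2.71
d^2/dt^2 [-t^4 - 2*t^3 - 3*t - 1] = 12*t*(-t - 1)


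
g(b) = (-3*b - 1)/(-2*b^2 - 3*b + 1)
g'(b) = (-3*b - 1)*(4*b + 3)/(-2*b^2 - 3*b + 1)^2 - 3/(-2*b^2 - 3*b + 1) = (6*b^2 + 9*b - (3*b + 1)*(4*b + 3) - 3)/(2*b^2 + 3*b - 1)^2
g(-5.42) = -0.37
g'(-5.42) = -0.09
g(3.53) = 0.34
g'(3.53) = -0.08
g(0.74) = 1.39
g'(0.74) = -2.28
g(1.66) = 0.63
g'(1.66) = -0.32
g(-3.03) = -0.98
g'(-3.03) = -0.72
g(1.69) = 0.62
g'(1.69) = -0.31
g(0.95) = 1.05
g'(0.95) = -1.14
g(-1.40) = 2.50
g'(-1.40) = -7.42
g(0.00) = -1.00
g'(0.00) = -6.00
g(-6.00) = -0.32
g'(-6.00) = -0.07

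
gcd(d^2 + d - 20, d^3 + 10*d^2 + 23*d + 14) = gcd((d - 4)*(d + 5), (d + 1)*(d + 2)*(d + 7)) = 1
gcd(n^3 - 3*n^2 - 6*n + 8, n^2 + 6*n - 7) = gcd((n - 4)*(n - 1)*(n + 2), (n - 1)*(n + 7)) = n - 1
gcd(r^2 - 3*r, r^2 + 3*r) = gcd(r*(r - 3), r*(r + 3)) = r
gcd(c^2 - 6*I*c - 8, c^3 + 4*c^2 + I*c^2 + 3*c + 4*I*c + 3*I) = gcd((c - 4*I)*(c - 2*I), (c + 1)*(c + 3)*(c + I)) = 1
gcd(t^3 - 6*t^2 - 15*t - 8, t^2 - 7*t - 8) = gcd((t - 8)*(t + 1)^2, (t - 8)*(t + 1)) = t^2 - 7*t - 8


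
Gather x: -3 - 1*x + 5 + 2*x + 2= x + 4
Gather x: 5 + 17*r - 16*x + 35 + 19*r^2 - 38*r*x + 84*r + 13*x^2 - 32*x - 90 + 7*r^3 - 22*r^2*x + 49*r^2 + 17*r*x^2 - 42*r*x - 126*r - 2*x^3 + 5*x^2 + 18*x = 7*r^3 + 68*r^2 - 25*r - 2*x^3 + x^2*(17*r + 18) + x*(-22*r^2 - 80*r - 30) - 50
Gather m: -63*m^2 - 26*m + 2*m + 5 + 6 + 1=-63*m^2 - 24*m + 12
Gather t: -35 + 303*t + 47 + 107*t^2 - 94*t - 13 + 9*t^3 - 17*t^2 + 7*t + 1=9*t^3 + 90*t^2 + 216*t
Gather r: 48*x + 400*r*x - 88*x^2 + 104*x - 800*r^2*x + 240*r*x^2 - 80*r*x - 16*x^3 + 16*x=-800*r^2*x + r*(240*x^2 + 320*x) - 16*x^3 - 88*x^2 + 168*x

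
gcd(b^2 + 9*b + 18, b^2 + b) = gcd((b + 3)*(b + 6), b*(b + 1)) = 1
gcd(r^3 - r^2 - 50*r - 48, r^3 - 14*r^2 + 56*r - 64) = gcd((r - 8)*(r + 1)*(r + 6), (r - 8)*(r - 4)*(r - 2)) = r - 8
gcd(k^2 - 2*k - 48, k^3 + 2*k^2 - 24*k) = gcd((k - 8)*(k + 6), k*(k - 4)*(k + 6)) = k + 6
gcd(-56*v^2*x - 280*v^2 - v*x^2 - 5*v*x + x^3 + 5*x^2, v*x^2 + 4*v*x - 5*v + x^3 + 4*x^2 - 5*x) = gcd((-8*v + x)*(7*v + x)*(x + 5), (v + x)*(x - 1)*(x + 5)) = x + 5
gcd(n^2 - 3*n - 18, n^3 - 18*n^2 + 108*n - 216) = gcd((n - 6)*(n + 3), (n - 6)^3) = n - 6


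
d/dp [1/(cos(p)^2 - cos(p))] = (-sin(p)/cos(p)^2 + 2*tan(p))/(cos(p) - 1)^2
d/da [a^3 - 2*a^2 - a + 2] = 3*a^2 - 4*a - 1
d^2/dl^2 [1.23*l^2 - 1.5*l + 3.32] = 2.46000000000000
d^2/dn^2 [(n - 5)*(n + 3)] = 2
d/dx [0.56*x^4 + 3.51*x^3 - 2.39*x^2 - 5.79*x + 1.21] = 2.24*x^3 + 10.53*x^2 - 4.78*x - 5.79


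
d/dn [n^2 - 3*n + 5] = 2*n - 3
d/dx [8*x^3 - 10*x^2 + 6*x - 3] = 24*x^2 - 20*x + 6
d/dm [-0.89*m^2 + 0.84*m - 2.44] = 0.84 - 1.78*m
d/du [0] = 0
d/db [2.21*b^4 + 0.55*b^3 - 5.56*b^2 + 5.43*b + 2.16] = 8.84*b^3 + 1.65*b^2 - 11.12*b + 5.43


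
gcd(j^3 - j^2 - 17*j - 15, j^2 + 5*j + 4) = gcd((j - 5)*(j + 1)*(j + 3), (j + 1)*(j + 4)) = j + 1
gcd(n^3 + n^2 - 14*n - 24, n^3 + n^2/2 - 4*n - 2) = n + 2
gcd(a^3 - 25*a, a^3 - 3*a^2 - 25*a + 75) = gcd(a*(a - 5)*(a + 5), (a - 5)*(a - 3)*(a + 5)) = a^2 - 25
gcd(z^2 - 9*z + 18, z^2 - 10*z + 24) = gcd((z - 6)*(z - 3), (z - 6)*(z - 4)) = z - 6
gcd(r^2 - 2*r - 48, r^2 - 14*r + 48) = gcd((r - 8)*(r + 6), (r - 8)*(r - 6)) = r - 8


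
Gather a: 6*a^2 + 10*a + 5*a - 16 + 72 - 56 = 6*a^2 + 15*a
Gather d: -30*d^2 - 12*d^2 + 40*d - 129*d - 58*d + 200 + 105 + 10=-42*d^2 - 147*d + 315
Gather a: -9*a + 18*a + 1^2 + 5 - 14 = 9*a - 8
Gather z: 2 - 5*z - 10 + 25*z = 20*z - 8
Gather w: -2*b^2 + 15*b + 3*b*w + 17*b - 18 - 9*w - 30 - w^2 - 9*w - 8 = -2*b^2 + 32*b - w^2 + w*(3*b - 18) - 56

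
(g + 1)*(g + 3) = g^2 + 4*g + 3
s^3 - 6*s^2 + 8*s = s*(s - 4)*(s - 2)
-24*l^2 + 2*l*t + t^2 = (-4*l + t)*(6*l + t)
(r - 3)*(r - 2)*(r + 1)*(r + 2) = r^4 - 2*r^3 - 7*r^2 + 8*r + 12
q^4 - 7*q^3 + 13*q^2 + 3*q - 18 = (q - 3)^2*(q - 2)*(q + 1)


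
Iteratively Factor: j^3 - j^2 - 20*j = (j - 5)*(j^2 + 4*j) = j*(j - 5)*(j + 4)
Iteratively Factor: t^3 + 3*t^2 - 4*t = (t - 1)*(t^2 + 4*t) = t*(t - 1)*(t + 4)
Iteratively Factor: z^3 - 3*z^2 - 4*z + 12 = (z - 3)*(z^2 - 4) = (z - 3)*(z - 2)*(z + 2)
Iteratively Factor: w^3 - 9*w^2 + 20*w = (w - 5)*(w^2 - 4*w) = w*(w - 5)*(w - 4)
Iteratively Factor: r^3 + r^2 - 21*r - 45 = (r + 3)*(r^2 - 2*r - 15) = (r - 5)*(r + 3)*(r + 3)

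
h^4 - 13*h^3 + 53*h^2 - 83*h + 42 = (h - 7)*(h - 3)*(h - 2)*(h - 1)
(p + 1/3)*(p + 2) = p^2 + 7*p/3 + 2/3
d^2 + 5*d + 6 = (d + 2)*(d + 3)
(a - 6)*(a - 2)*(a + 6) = a^3 - 2*a^2 - 36*a + 72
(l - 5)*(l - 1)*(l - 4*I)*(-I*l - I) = -I*l^4 - 4*l^3 + 5*I*l^3 + 20*l^2 + I*l^2 + 4*l - 5*I*l - 20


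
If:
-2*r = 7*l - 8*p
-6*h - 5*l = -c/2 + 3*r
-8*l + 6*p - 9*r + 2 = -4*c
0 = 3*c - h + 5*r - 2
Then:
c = 184/545 - 426*r/545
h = 1447*r/545 - 538/545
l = 664/545 - 2106*r/545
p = 581/545 - 3413*r/1090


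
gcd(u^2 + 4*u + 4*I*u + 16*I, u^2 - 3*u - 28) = u + 4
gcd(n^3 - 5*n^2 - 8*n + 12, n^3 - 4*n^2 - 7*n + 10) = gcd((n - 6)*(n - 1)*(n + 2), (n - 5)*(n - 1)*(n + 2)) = n^2 + n - 2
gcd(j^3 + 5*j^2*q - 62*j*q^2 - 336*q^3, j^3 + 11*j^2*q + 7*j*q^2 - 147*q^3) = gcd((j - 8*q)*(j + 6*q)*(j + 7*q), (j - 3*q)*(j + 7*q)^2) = j + 7*q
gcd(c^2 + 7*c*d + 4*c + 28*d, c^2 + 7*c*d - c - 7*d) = c + 7*d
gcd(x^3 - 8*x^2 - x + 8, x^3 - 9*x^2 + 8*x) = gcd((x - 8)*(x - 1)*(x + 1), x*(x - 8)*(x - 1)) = x^2 - 9*x + 8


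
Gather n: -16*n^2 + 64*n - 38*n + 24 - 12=-16*n^2 + 26*n + 12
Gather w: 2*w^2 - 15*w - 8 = 2*w^2 - 15*w - 8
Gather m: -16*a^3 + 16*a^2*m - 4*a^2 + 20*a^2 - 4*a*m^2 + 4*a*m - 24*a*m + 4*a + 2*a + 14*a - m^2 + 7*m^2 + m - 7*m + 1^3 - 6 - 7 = -16*a^3 + 16*a^2 + 20*a + m^2*(6 - 4*a) + m*(16*a^2 - 20*a - 6) - 12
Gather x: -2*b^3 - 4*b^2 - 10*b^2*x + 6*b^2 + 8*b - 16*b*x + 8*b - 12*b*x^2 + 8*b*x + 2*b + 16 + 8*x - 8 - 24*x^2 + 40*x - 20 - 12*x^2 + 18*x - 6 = -2*b^3 + 2*b^2 + 18*b + x^2*(-12*b - 36) + x*(-10*b^2 - 8*b + 66) - 18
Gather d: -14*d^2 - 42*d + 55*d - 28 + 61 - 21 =-14*d^2 + 13*d + 12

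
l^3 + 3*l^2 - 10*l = l*(l - 2)*(l + 5)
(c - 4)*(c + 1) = c^2 - 3*c - 4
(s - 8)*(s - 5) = s^2 - 13*s + 40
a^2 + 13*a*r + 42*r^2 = (a + 6*r)*(a + 7*r)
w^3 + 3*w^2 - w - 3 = (w - 1)*(w + 1)*(w + 3)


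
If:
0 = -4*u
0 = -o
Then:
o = 0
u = 0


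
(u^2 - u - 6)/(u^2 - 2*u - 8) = (u - 3)/(u - 4)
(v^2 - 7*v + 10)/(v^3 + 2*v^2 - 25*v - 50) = (v - 2)/(v^2 + 7*v + 10)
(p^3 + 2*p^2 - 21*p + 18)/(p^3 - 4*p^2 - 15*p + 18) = (p^2 + 3*p - 18)/(p^2 - 3*p - 18)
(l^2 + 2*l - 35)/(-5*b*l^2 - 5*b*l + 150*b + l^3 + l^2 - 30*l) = (-l - 7)/(5*b*l + 30*b - l^2 - 6*l)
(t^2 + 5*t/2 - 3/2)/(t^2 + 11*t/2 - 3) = (t + 3)/(t + 6)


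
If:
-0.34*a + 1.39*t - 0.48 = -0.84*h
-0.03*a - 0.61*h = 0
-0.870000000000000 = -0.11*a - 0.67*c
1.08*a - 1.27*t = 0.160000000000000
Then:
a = 0.82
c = 1.16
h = -0.04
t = 0.57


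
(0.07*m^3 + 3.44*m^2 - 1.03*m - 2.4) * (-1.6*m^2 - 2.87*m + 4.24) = -0.112*m^5 - 5.7049*m^4 - 7.928*m^3 + 21.3817*m^2 + 2.5208*m - 10.176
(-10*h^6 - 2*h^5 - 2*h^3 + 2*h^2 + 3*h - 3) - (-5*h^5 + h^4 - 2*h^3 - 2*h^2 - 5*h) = -10*h^6 + 3*h^5 - h^4 + 4*h^2 + 8*h - 3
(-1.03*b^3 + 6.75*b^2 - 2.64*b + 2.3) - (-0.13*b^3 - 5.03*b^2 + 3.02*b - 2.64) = -0.9*b^3 + 11.78*b^2 - 5.66*b + 4.94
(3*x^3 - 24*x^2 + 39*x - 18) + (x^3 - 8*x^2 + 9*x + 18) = 4*x^3 - 32*x^2 + 48*x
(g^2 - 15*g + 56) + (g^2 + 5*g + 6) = 2*g^2 - 10*g + 62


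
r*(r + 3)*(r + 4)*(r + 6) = r^4 + 13*r^3 + 54*r^2 + 72*r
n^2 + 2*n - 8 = (n - 2)*(n + 4)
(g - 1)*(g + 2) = g^2 + g - 2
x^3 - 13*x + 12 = (x - 3)*(x - 1)*(x + 4)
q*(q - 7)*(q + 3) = q^3 - 4*q^2 - 21*q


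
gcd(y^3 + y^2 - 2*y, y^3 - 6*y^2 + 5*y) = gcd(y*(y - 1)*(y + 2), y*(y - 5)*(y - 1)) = y^2 - y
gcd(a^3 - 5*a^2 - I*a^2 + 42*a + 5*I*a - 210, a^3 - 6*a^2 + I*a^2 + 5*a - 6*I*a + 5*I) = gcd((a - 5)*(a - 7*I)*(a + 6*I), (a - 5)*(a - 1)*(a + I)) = a - 5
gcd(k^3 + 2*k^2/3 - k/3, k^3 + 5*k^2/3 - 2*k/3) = k^2 - k/3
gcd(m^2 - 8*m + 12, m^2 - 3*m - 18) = m - 6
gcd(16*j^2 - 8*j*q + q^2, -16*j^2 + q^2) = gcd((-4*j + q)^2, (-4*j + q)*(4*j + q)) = -4*j + q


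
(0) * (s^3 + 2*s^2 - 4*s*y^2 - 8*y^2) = 0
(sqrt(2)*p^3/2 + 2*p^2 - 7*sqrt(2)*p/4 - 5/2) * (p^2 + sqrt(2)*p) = sqrt(2)*p^5/2 + 3*p^4 + sqrt(2)*p^3/4 - 6*p^2 - 5*sqrt(2)*p/2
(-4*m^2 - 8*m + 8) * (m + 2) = -4*m^3 - 16*m^2 - 8*m + 16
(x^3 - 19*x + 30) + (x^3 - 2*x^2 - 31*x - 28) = 2*x^3 - 2*x^2 - 50*x + 2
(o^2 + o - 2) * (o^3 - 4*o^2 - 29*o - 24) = o^5 - 3*o^4 - 35*o^3 - 45*o^2 + 34*o + 48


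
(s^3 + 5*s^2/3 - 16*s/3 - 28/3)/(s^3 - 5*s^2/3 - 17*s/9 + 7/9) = 3*(s^2 + 4*s + 4)/(3*s^2 + 2*s - 1)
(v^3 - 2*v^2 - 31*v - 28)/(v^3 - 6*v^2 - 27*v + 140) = (v^2 + 5*v + 4)/(v^2 + v - 20)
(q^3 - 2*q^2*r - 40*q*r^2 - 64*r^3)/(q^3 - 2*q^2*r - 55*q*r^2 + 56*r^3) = (q^2 + 6*q*r + 8*r^2)/(q^2 + 6*q*r - 7*r^2)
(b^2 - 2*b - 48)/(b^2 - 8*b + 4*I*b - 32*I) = (b + 6)/(b + 4*I)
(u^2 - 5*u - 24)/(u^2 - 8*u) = (u + 3)/u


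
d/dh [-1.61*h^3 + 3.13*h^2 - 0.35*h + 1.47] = -4.83*h^2 + 6.26*h - 0.35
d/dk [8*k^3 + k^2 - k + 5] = 24*k^2 + 2*k - 1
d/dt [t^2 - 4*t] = 2*t - 4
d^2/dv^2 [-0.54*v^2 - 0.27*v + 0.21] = -1.08000000000000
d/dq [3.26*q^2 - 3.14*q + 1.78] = 6.52*q - 3.14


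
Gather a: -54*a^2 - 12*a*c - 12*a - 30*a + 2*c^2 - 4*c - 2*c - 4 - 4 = -54*a^2 + a*(-12*c - 42) + 2*c^2 - 6*c - 8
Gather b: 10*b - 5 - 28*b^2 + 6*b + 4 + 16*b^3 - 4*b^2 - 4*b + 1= 16*b^3 - 32*b^2 + 12*b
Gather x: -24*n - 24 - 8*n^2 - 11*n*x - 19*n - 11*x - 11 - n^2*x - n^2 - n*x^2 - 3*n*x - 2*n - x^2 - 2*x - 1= -9*n^2 - 45*n + x^2*(-n - 1) + x*(-n^2 - 14*n - 13) - 36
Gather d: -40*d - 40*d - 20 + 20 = -80*d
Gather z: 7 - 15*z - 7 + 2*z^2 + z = 2*z^2 - 14*z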